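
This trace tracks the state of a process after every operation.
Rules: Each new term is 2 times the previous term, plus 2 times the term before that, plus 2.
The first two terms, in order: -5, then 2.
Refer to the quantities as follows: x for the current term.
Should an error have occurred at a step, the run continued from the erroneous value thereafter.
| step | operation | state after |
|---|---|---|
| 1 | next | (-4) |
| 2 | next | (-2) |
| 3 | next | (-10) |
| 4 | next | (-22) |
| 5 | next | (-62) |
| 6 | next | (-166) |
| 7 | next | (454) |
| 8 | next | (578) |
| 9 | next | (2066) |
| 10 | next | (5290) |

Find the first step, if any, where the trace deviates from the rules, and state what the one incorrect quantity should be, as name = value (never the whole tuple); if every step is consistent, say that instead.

1. x = 2*(2) + (2)*(-5) + (2) = -4 (consistent with the trace)
2. x = 2*(-4) + (2)*(2) + (2) = -2 (exactly as logged)
3. x = 2*(-2) + (2)*(-4) + (2) = -10 (no discrepancy)
4. x = 2*(-10) + (2)*(-2) + (2) = -22 (in agreement)
5. x = 2*(-22) + (2)*(-10) + (2) = -62 (consistent with the trace)
6. x = 2*(-62) + (2)*(-22) + (2) = -166 (in agreement)
7. x = 2*(-166) + (2)*(-62) + (2) = -454 (the recorded entry deviates here)
Step 7 is the first one off; corrected, x = -454.

step 7, x = -454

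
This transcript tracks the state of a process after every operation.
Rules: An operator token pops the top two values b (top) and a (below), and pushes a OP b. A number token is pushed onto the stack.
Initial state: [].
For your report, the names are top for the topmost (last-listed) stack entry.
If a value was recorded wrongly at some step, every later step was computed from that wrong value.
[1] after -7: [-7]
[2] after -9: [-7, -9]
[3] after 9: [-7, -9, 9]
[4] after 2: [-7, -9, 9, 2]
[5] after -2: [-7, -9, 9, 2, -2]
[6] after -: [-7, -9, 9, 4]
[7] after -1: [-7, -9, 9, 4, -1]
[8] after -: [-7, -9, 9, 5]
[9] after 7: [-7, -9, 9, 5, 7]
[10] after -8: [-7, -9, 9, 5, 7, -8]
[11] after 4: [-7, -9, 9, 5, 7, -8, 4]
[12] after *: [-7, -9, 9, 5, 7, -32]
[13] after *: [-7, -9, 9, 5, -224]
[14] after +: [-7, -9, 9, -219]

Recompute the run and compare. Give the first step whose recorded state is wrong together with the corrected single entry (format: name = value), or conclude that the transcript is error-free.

Recomputing the run from the initial state:
step 1: [-7]
step 2: [-7, -9]
step 3: [-7, -9, 9]
step 4: [-7, -9, 9, 2]
step 5: [-7, -9, 9, 2, -2]
step 6: [-7, -9, 9, 4]
step 7: [-7, -9, 9, 4, -1]
step 8: [-7, -9, 9, 5]
step 9: [-7, -9, 9, 5, 7]
step 10: [-7, -9, 9, 5, 7, -8]
step 11: [-7, -9, 9, 5, 7, -8, 4]
step 12: [-7, -9, 9, 5, 7, -32]
step 13: [-7, -9, 9, 5, -224]
step 14: [-7, -9, 9, -219]
This matches the transcript at every step.

no error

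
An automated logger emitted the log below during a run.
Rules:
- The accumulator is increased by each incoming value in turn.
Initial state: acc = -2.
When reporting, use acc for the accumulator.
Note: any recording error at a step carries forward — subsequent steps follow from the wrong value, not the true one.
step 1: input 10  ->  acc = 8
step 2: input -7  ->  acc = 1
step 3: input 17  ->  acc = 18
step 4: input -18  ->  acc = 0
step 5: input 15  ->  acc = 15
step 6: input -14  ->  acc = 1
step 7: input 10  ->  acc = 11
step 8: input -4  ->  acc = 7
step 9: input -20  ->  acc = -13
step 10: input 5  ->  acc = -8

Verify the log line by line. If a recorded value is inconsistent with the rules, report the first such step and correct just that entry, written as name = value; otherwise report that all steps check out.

Recomputing the run from the initial state:
step 1: acc = 8
step 2: acc = 1
step 3: acc = 18
step 4: acc = 0
step 5: acc = 15
step 6: acc = 1
step 7: acc = 11
step 8: acc = 7
step 9: acc = -13
step 10: acc = -8
This matches the log at every step.

no error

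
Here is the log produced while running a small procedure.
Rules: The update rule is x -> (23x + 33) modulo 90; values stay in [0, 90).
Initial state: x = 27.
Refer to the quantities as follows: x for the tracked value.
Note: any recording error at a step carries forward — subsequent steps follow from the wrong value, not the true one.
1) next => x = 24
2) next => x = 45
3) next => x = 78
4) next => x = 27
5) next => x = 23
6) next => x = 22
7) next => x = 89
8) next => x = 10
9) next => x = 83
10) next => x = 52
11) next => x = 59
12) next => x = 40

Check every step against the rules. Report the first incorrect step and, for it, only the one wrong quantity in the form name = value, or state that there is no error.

step 5, x = 24

Step 1: x = (23*27 + 33) mod 90 = 24 — verified.
Step 2: x = (23*24 + 33) mod 90 = 45 — same as recorded.
Step 3: x = (23*45 + 33) mod 90 = 78 — same as recorded.
Step 4: x = (23*78 + 33) mod 90 = 27 — confirmed correct.
Step 5: x = (23*27 + 33) mod 90 = 24 — the recorded entry deviates here.
First deviation found at step 5; the corrected entry is x = 24.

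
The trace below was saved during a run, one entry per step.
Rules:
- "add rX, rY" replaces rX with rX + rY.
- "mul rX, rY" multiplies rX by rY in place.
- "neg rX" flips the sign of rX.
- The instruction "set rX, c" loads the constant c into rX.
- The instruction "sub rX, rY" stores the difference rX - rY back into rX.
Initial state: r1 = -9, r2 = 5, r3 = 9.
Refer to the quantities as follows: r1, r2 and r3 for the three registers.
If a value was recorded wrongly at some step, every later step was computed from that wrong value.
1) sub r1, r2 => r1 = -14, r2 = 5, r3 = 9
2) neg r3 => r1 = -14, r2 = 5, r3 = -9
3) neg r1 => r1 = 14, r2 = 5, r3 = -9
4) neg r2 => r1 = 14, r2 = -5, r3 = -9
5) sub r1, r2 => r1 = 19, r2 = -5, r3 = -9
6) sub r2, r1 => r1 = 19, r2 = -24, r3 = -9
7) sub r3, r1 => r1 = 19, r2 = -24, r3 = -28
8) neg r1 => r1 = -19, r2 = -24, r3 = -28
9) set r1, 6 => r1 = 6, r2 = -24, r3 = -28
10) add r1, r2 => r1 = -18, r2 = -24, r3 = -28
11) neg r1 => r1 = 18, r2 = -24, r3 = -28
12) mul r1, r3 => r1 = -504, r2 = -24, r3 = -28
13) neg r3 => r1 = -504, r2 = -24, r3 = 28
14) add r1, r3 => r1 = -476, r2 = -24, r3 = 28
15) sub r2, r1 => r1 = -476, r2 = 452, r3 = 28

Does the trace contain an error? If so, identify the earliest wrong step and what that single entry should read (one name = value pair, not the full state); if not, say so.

no error

Step 1: r1 = -9 - 5 = -14 — no discrepancy.
Step 2: r3 = -(9) = -9 — verified.
Step 3: r1 = -(-14) = 14 — agrees with the trace.
Step 4: r2 = -(5) = -5 — in agreement.
Step 5: r1 = 14 - -5 = 19 — consistent with the trace.
Step 6: r2 = -5 - 19 = -24 — exactly as logged.
Step 7: r3 = -9 - 19 = -28 — checks out.
Step 8: r1 = -(19) = -19 — consistent with the trace.
Step 9: r1 = 6 — in agreement.
Step 10: r1 = 6 + -24 = -18 — no discrepancy.
Step 11: r1 = -(-18) = 18 — same as recorded.
Step 12: r1 = 18 * -28 = -504 — verified.
Step 13: r3 = -(-28) = 28 — exactly as logged.
Step 14: r1 = -504 + 28 = -476 — in agreement.
Step 15: r2 = -24 - -476 = 452 — no discrepancy.
Nothing is out of place; the run is error-free.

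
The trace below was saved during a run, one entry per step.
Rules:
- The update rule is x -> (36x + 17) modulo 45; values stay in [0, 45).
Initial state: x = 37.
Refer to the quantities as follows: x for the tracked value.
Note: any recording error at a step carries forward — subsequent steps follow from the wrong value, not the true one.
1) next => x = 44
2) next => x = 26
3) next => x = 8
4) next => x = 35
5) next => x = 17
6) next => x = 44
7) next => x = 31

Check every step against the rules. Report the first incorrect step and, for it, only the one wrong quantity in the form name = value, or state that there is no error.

step 7, x = 26

Recomputing the run from the initial state:
step 1: x = 44
step 2: x = 26
step 3: x = 8
step 4: x = 35
step 5: x = 17
step 6: x = 44
step 7: x = 26
The first disagreement with the trace is at step 7, where the value should be x = 26.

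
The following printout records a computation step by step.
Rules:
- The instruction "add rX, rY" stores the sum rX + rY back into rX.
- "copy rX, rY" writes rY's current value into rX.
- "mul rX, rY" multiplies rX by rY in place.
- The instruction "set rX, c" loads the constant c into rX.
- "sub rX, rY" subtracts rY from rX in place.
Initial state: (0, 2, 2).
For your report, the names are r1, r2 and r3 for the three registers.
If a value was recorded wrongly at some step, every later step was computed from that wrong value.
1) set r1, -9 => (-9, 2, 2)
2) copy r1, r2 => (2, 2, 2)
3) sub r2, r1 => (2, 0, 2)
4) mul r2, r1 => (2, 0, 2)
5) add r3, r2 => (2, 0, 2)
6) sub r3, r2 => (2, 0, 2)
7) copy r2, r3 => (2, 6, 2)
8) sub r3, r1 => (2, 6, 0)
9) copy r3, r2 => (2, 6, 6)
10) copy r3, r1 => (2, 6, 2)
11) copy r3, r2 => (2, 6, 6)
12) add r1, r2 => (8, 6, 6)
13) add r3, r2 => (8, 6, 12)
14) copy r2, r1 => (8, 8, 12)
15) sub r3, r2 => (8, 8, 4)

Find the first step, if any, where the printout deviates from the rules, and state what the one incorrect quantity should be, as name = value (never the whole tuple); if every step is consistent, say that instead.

Step 1: r1 = -9 — matches.
Step 2: r1 = 2 — agrees with the printout.
Step 3: r2 = 2 - 2 = 0 — no discrepancy.
Step 4: r2 = 0 * 2 = 0 — exactly as logged.
Step 5: r3 = 2 + 0 = 2 — agrees with the printout.
Step 6: r3 = 2 - 0 = 2 — same as recorded.
Step 7: r2 = 2 — a discrepancy with the printout.
The earliest wrong entry is at step 7: it should read r2 = 2.

step 7, r2 = 2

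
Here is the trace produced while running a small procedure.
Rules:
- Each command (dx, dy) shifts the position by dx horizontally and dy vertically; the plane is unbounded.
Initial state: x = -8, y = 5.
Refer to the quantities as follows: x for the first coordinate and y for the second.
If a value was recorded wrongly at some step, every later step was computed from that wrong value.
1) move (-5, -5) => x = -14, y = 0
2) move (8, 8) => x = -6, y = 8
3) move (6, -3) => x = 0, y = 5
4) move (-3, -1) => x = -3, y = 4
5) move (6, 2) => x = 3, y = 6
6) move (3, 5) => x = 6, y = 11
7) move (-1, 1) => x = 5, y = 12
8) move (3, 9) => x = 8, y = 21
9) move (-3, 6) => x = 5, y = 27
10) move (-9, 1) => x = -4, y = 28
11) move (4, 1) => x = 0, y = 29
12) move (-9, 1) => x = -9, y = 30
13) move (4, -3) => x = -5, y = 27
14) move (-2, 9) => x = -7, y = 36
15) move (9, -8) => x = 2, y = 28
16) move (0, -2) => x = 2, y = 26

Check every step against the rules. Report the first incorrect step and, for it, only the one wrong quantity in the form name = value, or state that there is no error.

step 1, x = -13

step 1: x = -8 + (-5) = -13, y = 5 + (-5) = 0 -> the trace disagrees here
Conclusion: step 1 carries the first error; the entry should be x = -13.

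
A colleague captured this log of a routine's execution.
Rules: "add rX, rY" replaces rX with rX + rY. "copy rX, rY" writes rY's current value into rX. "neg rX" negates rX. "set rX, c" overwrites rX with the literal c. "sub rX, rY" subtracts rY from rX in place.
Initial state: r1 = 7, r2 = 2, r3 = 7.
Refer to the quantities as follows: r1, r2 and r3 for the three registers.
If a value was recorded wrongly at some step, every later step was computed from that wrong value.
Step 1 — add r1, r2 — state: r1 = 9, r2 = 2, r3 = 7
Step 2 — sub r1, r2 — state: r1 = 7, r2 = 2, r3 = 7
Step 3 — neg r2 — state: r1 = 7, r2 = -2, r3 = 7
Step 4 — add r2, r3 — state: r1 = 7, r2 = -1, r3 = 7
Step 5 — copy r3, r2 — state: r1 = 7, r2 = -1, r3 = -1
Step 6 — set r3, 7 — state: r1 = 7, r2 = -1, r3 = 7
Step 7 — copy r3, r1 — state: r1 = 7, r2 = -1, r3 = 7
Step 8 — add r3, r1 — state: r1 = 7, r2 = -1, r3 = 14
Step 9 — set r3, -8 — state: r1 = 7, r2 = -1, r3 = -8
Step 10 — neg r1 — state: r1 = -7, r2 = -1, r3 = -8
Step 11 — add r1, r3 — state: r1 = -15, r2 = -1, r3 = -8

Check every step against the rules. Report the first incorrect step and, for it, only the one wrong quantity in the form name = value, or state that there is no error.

step 4, r2 = 5

Step 1: r1 = 7 + 2 = 9 — checks out.
Step 2: r1 = 9 - 2 = 7 — no discrepancy.
Step 3: r2 = -(2) = -2 — confirmed correct.
Step 4: r2 = -2 + 7 = 5 — the log disagrees here.
Conclusion: step 4 carries the first error; the entry should be r2 = 5.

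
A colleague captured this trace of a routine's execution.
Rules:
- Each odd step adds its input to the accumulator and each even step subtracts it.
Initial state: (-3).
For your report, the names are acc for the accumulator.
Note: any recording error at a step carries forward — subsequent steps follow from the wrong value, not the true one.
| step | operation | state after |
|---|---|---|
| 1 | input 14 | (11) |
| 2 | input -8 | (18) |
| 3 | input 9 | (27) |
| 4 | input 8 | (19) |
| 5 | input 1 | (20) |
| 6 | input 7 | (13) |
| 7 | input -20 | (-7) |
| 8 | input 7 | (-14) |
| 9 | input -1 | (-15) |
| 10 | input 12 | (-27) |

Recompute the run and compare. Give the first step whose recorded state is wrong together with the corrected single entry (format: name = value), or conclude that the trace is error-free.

1. acc = -3 + 14 = 11 (no discrepancy)
2. acc = 11 - -8 = 19 (first mismatch against the trace)
That makes step 2 the first incorrect line — acc = 19 is what it should show.

step 2, acc = 19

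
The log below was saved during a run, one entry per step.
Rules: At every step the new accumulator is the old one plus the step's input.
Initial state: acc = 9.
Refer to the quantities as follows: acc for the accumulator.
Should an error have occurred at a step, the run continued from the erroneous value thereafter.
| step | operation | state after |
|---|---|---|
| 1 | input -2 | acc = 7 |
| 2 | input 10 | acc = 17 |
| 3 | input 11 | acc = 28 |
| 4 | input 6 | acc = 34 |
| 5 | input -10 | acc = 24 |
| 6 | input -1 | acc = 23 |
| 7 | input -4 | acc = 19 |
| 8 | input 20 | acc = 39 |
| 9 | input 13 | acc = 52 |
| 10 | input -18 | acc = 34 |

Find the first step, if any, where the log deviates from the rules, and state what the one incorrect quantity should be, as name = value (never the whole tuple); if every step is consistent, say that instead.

no error

Step 1: acc = 9 + -2 = 7 — matches.
Step 2: acc = 7 + 10 = 17 — in agreement.
Step 3: acc = 17 + 11 = 28 — in agreement.
Step 4: acc = 28 + 6 = 34 — confirmed correct.
Step 5: acc = 34 + -10 = 24 — agrees with the log.
Step 6: acc = 24 + -1 = 23 — consistent with the log.
Step 7: acc = 23 + -4 = 19 — checks out.
Step 8: acc = 19 + 20 = 39 — in agreement.
Step 9: acc = 39 + 13 = 52 — checks out.
Step 10: acc = 52 + -18 = 34 — matches.
Nothing is out of place; the run is error-free.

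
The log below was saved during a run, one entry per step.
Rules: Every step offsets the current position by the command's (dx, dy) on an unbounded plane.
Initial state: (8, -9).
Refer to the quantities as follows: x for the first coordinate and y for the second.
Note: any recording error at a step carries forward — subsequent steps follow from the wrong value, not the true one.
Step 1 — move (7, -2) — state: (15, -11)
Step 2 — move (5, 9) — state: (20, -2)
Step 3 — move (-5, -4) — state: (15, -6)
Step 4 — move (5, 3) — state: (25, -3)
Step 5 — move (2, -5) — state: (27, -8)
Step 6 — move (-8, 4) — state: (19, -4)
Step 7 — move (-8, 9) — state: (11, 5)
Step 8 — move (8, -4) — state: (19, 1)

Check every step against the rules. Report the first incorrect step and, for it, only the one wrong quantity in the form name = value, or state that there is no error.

step 4, x = 20

step 1: x = 8 + (7) = 15, y = -9 + (-2) = -11 -> consistent with the log
step 2: x = 15 + (5) = 20, y = -11 + (9) = -2 -> checks out
step 3: x = 20 + (-5) = 15, y = -2 + (-4) = -6 -> confirmed correct
step 4: x = 15 + (5) = 20, y = -6 + (3) = -3 -> a discrepancy with the log
First incorrect step: 4; the correct value is x = 20.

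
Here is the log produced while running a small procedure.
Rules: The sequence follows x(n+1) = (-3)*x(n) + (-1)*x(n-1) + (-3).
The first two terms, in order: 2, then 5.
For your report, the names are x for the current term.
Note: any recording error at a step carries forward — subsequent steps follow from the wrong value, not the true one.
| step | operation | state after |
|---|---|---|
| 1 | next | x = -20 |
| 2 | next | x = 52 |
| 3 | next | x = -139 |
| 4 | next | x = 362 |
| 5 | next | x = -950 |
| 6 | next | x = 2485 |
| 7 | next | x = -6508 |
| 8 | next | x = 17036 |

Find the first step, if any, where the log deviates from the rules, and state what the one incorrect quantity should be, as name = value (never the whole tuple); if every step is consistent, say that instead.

1. x = -3*(5) + (-1)*(2) + (-3) = -20 (exactly as logged)
2. x = -3*(-20) + (-1)*(5) + (-3) = 52 (checks out)
3. x = -3*(52) + (-1)*(-20) + (-3) = -139 (verified)
4. x = -3*(-139) + (-1)*(52) + (-3) = 362 (exactly as logged)
5. x = -3*(362) + (-1)*(-139) + (-3) = -950 (verified)
6. x = -3*(-950) + (-1)*(362) + (-3) = 2485 (no discrepancy)
7. x = -3*(2485) + (-1)*(-950) + (-3) = -6508 (verified)
8. x = -3*(-6508) + (-1)*(2485) + (-3) = 17036 (in agreement)
Every step is consistent.

no error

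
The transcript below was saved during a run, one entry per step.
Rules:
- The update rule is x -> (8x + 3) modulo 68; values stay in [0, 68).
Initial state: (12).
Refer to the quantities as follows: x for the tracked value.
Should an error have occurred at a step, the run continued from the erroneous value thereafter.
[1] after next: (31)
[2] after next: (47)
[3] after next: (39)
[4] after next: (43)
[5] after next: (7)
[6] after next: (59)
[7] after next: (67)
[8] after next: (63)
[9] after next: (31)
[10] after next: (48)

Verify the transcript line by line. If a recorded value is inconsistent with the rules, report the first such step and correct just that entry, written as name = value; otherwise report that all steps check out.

1. x = (8*12 + 3) mod 68 = 31 (in agreement)
2. x = (8*31 + 3) mod 68 = 47 (no discrepancy)
3. x = (8*47 + 3) mod 68 = 39 (checks out)
4. x = (8*39 + 3) mod 68 = 43 (no discrepancy)
5. x = (8*43 + 3) mod 68 = 7 (verified)
6. x = (8*7 + 3) mod 68 = 59 (matches)
7. x = (8*59 + 3) mod 68 = 67 (consistent with the transcript)
8. x = (8*67 + 3) mod 68 = 63 (agrees with the transcript)
9. x = (8*63 + 3) mod 68 = 31 (checks out)
10. x = (8*31 + 3) mod 68 = 47 (not what was recorded)
The earliest wrong entry is at step 10: it should read x = 47.

step 10, x = 47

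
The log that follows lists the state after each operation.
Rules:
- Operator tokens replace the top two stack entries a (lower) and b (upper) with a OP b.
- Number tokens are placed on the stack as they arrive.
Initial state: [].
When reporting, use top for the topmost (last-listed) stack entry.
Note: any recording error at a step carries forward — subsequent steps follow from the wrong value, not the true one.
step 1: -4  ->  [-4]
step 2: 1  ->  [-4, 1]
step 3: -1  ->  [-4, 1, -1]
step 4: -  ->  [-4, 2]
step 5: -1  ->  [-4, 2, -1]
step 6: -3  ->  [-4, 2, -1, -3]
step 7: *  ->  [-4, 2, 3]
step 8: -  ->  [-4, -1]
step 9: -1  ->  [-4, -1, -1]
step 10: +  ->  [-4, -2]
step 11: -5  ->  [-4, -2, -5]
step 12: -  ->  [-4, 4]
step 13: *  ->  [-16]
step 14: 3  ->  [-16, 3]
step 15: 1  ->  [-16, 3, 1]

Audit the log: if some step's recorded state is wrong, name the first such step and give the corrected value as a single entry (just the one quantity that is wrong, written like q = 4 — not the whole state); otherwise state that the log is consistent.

step 12, top = 3

step 1: push -4: top = -4 -> agrees with the log
step 2: push 1: top = 1 -> agrees with the log
step 3: push -1: top = -1 -> checks out
step 4: 1 - -1 = 2 -> same as recorded
step 5: push -1: top = -1 -> in agreement
step 6: push -3: top = -3 -> consistent with the log
step 7: -1 * -3 = 3 -> consistent with the log
step 8: 2 - 3 = -1 -> exactly as logged
step 9: push -1: top = -1 -> matches
step 10: -1 + -1 = -2 -> exactly as logged
step 11: push -5: top = -5 -> same as recorded
step 12: -2 - -5 = 3 -> not what was recorded
So the first discrepancy is step 12, where the right value is top = 3.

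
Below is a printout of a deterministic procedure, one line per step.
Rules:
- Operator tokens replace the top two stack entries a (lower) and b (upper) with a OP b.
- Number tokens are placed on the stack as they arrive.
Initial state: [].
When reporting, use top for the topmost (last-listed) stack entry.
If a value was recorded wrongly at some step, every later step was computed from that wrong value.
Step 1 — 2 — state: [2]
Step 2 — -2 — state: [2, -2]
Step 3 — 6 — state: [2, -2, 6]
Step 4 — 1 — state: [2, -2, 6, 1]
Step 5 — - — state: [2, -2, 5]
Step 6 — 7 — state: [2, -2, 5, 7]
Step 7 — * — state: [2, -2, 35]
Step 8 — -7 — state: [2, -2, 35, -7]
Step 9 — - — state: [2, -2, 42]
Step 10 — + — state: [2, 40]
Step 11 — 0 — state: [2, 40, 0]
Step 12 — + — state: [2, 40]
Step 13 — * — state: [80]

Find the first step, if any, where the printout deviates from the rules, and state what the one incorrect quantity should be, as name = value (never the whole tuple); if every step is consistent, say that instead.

no error

Recomputing the run from the initial state:
step 1: [2]
step 2: [2, -2]
step 3: [2, -2, 6]
step 4: [2, -2, 6, 1]
step 5: [2, -2, 5]
step 6: [2, -2, 5, 7]
step 7: [2, -2, 35]
step 8: [2, -2, 35, -7]
step 9: [2, -2, 42]
step 10: [2, 40]
step 11: [2, 40, 0]
step 12: [2, 40]
step 13: [80]
This matches the printout at every step.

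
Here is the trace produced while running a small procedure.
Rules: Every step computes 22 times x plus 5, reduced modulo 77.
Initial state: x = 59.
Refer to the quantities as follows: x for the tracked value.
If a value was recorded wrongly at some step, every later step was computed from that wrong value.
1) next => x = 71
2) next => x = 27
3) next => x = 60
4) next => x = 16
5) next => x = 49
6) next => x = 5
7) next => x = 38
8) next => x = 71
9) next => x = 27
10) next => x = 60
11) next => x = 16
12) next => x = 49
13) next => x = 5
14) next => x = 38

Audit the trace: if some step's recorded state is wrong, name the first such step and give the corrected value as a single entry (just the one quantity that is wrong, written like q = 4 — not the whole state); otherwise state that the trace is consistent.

1. x = (22*59 + 5) mod 77 = 71 (matches)
2. x = (22*71 + 5) mod 77 = 27 (matches)
3. x = (22*27 + 5) mod 77 = 60 (agrees with the trace)
4. x = (22*60 + 5) mod 77 = 16 (checks out)
5. x = (22*16 + 5) mod 77 = 49 (exactly as logged)
6. x = (22*49 + 5) mod 77 = 5 (agrees with the trace)
7. x = (22*5 + 5) mod 77 = 38 (no discrepancy)
8. x = (22*38 + 5) mod 77 = 71 (same as recorded)
9. x = (22*71 + 5) mod 77 = 27 (verified)
10. x = (22*27 + 5) mod 77 = 60 (confirmed correct)
11. x = (22*60 + 5) mod 77 = 16 (consistent with the trace)
12. x = (22*16 + 5) mod 77 = 49 (same as recorded)
13. x = (22*49 + 5) mod 77 = 5 (consistent with the trace)
14. x = (22*5 + 5) mod 77 = 38 (same as recorded)
Nothing is out of place; the run is error-free.

no error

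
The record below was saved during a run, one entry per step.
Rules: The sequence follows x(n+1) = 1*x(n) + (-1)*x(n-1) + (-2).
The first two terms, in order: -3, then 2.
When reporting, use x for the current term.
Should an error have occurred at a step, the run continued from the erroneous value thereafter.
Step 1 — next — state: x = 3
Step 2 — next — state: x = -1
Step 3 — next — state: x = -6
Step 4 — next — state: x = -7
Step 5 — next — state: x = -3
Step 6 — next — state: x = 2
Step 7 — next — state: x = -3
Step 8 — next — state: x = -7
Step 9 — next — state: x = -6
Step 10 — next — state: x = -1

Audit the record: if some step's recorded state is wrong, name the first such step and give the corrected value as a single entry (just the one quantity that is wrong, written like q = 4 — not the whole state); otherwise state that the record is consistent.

Step 1: x = 1*(2) + (-1)*(-3) + (-2) = 3 — consistent with the record.
Step 2: x = 1*(3) + (-1)*(2) + (-2) = -1 — exactly as logged.
Step 3: x = 1*(-1) + (-1)*(3) + (-2) = -6 — verified.
Step 4: x = 1*(-6) + (-1)*(-1) + (-2) = -7 — agrees with the record.
Step 5: x = 1*(-7) + (-1)*(-6) + (-2) = -3 — matches.
Step 6: x = 1*(-3) + (-1)*(-7) + (-2) = 2 — exactly as logged.
Step 7: x = 1*(2) + (-1)*(-3) + (-2) = 3 — not what was recorded.
So the first discrepancy is step 7, where the right value is x = 3.

step 7, x = 3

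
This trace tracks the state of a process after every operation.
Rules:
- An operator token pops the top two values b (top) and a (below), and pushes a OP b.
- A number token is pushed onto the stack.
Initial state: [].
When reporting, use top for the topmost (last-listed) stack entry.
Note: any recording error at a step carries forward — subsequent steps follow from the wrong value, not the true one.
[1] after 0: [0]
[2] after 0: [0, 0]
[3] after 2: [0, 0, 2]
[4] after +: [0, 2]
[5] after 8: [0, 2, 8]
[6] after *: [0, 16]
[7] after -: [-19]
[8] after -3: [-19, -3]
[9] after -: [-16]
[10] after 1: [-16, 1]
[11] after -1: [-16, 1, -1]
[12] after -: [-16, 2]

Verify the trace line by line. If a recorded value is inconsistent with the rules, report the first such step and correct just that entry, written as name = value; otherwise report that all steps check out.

step 1: push 0: top = 0 -> matches
step 2: push 0: top = 0 -> same as recorded
step 3: push 2: top = 2 -> consistent with the trace
step 4: 0 + 2 = 2 -> exactly as logged
step 5: push 8: top = 8 -> verified
step 6: 2 * 8 = 16 -> same as recorded
step 7: 0 - 16 = -16 -> the trace disagrees here
That makes step 7 the first incorrect line — top = -16 is what it should show.

step 7, top = -16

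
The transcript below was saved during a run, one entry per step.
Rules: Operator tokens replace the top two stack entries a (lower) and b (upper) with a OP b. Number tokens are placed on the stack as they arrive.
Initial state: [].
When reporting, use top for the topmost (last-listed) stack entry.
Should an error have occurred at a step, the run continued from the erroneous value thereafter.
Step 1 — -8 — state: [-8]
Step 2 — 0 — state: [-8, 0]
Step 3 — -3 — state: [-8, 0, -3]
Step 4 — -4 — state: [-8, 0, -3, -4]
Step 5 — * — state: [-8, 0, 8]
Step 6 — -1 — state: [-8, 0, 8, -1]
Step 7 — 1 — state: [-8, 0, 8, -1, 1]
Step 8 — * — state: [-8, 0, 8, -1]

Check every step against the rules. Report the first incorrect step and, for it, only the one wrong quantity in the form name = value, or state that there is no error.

1. push -8: top = -8 (exactly as logged)
2. push 0: top = 0 (agrees with the transcript)
3. push -3: top = -3 (verified)
4. push -4: top = -4 (no discrepancy)
5. -3 * -4 = 12 (first mismatch against the transcript)
First deviation found at step 5; the corrected entry is top = 12.

step 5, top = 12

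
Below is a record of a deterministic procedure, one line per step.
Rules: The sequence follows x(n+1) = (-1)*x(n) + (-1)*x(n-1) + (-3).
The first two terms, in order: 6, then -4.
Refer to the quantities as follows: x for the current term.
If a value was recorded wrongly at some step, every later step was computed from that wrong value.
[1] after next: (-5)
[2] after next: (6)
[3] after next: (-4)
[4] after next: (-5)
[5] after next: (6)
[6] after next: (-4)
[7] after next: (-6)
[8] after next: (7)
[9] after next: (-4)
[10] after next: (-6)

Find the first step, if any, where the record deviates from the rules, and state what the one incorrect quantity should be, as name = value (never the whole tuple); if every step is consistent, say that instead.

step 1: x = -1*(-4) + (-1)*(6) + (-3) = -5 -> no discrepancy
step 2: x = -1*(-5) + (-1)*(-4) + (-3) = 6 -> verified
step 3: x = -1*(6) + (-1)*(-5) + (-3) = -4 -> exactly as logged
step 4: x = -1*(-4) + (-1)*(6) + (-3) = -5 -> verified
step 5: x = -1*(-5) + (-1)*(-4) + (-3) = 6 -> in agreement
step 6: x = -1*(6) + (-1)*(-5) + (-3) = -4 -> matches
step 7: x = -1*(-4) + (-1)*(6) + (-3) = -5 -> the record disagrees here
So the first discrepancy is step 7, where the right value is x = -5.

step 7, x = -5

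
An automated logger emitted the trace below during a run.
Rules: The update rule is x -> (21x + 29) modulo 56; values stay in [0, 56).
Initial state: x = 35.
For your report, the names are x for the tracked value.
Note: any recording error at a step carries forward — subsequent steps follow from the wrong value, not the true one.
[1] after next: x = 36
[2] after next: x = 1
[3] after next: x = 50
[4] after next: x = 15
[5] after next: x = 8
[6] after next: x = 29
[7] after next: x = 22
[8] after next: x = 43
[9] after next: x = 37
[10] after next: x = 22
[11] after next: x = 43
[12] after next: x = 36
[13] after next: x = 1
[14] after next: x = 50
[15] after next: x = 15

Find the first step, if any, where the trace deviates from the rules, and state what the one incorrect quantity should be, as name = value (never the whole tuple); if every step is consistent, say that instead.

Recomputing the run from the initial state:
step 1: x = 36
step 2: x = 1
step 3: x = 50
step 4: x = 15
step 5: x = 8
step 6: x = 29
step 7: x = 22
step 8: x = 43
step 9: x = 36
step 10: x = 1
step 11: x = 50
step 12: x = 15
step 13: x = 8
step 14: x = 29
step 15: x = 22
The first disagreement with the trace is at step 9, where the value should be x = 36.

step 9, x = 36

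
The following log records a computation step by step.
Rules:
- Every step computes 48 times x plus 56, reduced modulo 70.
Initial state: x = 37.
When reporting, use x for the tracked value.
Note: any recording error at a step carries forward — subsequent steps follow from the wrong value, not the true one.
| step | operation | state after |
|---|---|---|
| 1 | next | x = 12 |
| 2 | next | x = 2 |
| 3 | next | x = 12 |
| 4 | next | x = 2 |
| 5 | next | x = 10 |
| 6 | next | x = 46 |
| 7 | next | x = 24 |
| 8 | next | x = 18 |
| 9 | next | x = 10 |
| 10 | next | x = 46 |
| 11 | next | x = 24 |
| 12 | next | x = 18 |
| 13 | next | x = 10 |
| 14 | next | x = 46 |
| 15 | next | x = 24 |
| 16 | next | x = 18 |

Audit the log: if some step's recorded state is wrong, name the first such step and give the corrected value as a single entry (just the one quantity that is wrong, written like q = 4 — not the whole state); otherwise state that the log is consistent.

step 5, x = 12

Recomputing the run from the initial state:
step 1: x = 12
step 2: x = 2
step 3: x = 12
step 4: x = 2
step 5: x = 12
step 6: x = 2
step 7: x = 12
step 8: x = 2
step 9: x = 12
step 10: x = 2
step 11: x = 12
step 12: x = 2
step 13: x = 12
step 14: x = 2
step 15: x = 12
step 16: x = 2
The first disagreement with the log is at step 5, where the value should be x = 12.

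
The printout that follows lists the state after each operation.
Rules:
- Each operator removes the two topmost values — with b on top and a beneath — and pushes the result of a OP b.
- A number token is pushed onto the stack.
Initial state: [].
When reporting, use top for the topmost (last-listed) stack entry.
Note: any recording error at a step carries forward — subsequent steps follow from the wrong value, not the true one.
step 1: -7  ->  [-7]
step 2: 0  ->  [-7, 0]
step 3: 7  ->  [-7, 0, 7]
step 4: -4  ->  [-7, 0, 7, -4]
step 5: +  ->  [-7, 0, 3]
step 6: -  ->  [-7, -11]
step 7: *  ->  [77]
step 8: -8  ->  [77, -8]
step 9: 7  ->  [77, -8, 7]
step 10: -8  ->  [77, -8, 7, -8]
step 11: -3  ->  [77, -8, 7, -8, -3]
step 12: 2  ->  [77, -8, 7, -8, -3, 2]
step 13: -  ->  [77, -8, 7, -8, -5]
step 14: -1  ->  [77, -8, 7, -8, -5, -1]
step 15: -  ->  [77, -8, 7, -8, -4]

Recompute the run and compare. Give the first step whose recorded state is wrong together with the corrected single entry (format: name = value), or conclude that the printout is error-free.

Step 1: push -7: top = -7 — agrees with the printout.
Step 2: push 0: top = 0 — agrees with the printout.
Step 3: push 7: top = 7 — exactly as logged.
Step 4: push -4: top = -4 — agrees with the printout.
Step 5: 7 + -4 = 3 — exactly as logged.
Step 6: 0 - 3 = -3 — the printout disagrees here.
So the first discrepancy is step 6, where the right value is top = -3.

step 6, top = -3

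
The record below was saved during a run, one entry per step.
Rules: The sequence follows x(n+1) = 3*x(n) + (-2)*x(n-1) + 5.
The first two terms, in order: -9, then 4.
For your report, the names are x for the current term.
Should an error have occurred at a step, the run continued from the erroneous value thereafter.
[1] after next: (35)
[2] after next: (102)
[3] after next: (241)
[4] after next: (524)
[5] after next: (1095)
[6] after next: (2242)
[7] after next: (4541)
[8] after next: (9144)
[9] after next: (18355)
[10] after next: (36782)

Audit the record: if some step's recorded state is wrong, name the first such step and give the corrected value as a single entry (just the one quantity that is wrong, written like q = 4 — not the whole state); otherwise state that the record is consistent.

no error

Step 1: x = 3*(4) + (-2)*(-9) + (5) = 35 — matches.
Step 2: x = 3*(35) + (-2)*(4) + (5) = 102 — no discrepancy.
Step 3: x = 3*(102) + (-2)*(35) + (5) = 241 — same as recorded.
Step 4: x = 3*(241) + (-2)*(102) + (5) = 524 — verified.
Step 5: x = 3*(524) + (-2)*(241) + (5) = 1095 — agrees with the record.
Step 6: x = 3*(1095) + (-2)*(524) + (5) = 2242 — consistent with the record.
Step 7: x = 3*(2242) + (-2)*(1095) + (5) = 4541 — no discrepancy.
Step 8: x = 3*(4541) + (-2)*(2242) + (5) = 9144 — agrees with the record.
Step 9: x = 3*(9144) + (-2)*(4541) + (5) = 18355 — consistent with the record.
Step 10: x = 3*(18355) + (-2)*(9144) + (5) = 36782 — same as recorded.
Every step is consistent.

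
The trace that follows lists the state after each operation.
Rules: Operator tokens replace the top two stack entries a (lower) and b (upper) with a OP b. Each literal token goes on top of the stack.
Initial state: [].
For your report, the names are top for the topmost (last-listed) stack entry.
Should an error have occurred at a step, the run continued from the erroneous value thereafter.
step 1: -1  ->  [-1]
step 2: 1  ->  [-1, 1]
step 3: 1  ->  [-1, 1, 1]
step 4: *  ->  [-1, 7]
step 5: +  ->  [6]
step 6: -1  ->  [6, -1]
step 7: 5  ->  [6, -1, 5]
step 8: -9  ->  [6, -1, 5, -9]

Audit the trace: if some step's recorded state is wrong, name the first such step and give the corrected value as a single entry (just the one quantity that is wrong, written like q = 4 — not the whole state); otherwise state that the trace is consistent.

1. push -1: top = -1 (checks out)
2. push 1: top = 1 (checks out)
3. push 1: top = 1 (exactly as logged)
4. 1 * 1 = 1 (the entry is off here)
Conclusion: step 4 carries the first error; the entry should be top = 1.

step 4, top = 1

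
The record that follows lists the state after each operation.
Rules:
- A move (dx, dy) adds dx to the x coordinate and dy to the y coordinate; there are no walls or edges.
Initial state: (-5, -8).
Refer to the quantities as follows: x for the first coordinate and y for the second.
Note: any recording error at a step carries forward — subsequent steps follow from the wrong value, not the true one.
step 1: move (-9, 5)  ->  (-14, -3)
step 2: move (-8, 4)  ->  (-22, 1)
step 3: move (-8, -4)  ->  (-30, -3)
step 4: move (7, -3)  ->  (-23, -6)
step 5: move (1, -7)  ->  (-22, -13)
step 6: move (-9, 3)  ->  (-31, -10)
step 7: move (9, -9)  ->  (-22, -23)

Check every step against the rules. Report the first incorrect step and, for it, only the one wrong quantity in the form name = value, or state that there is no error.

step 1: x = -5 + (-9) = -14, y = -8 + (5) = -3 -> no discrepancy
step 2: x = -14 + (-8) = -22, y = -3 + (4) = 1 -> agrees with the record
step 3: x = -22 + (-8) = -30, y = 1 + (-4) = -3 -> checks out
step 4: x = -30 + (7) = -23, y = -3 + (-3) = -6 -> agrees with the record
step 5: x = -23 + (1) = -22, y = -6 + (-7) = -13 -> agrees with the record
step 6: x = -22 + (-9) = -31, y = -13 + (3) = -10 -> agrees with the record
step 7: x = -31 + (9) = -22, y = -10 + (-9) = -19 -> the recorded entry deviates here
So the first discrepancy is step 7, where the right value is y = -19.

step 7, y = -19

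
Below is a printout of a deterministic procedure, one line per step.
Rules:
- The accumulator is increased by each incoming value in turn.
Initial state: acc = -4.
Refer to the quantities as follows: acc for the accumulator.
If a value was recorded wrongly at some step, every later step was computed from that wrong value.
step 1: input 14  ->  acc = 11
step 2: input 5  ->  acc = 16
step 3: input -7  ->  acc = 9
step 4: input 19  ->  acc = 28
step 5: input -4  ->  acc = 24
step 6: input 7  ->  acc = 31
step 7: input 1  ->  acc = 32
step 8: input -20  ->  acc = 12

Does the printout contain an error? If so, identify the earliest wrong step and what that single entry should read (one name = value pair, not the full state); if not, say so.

step 1: acc = -4 + 14 = 10 -> the printout disagrees here
Step 1 is the first one off; corrected, acc = 10.

step 1, acc = 10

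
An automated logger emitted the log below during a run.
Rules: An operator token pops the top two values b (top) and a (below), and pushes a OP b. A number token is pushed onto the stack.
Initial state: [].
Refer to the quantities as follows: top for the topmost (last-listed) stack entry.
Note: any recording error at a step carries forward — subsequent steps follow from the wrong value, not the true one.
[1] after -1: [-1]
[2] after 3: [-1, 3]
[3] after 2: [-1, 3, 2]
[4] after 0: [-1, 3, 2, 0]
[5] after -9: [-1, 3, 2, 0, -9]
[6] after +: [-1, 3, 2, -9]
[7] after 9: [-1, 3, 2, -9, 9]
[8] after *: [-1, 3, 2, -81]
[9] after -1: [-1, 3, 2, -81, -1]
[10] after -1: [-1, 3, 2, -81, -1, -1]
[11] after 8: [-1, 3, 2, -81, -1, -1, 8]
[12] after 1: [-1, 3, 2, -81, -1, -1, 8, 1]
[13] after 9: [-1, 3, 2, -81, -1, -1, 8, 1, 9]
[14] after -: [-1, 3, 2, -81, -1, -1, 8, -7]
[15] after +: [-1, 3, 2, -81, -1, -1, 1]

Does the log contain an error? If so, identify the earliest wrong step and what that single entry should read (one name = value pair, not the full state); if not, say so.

1. push -1: top = -1 (matches)
2. push 3: top = 3 (consistent with the log)
3. push 2: top = 2 (confirmed correct)
4. push 0: top = 0 (exactly as logged)
5. push -9: top = -9 (verified)
6. 0 + -9 = -9 (no discrepancy)
7. push 9: top = 9 (exactly as logged)
8. -9 * 9 = -81 (in agreement)
9. push -1: top = -1 (verified)
10. push -1: top = -1 (consistent with the log)
11. push 8: top = 8 (exactly as logged)
12. push 1: top = 1 (confirmed correct)
13. push 9: top = 9 (checks out)
14. 1 - 9 = -8 (the entry is off here)
The audit stops at step 14: the recorded entry is wrong and should be top = -8.

step 14, top = -8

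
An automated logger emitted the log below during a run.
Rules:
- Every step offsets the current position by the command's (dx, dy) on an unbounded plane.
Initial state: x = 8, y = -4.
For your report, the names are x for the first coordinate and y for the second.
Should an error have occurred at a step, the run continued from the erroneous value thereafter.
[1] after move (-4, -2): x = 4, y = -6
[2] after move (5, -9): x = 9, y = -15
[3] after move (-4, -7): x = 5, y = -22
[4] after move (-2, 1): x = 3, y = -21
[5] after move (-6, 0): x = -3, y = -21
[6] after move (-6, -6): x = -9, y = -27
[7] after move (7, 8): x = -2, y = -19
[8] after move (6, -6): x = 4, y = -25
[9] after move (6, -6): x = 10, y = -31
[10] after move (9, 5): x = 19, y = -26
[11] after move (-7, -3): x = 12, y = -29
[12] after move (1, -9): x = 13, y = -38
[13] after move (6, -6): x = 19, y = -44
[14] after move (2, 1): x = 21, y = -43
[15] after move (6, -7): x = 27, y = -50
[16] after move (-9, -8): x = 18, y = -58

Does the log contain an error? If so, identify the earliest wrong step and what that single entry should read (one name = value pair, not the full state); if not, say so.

Step 1: x = 8 + (-4) = 4, y = -4 + (-2) = -6 — confirmed correct.
Step 2: x = 4 + (5) = 9, y = -6 + (-9) = -15 — consistent with the log.
Step 3: x = 9 + (-4) = 5, y = -15 + (-7) = -22 — verified.
Step 4: x = 5 + (-2) = 3, y = -22 + (1) = -21 — matches.
Step 5: x = 3 + (-6) = -3, y = -21 + (0) = -21 — exactly as logged.
Step 6: x = -3 + (-6) = -9, y = -21 + (-6) = -27 — verified.
Step 7: x = -9 + (7) = -2, y = -27 + (8) = -19 — confirmed correct.
Step 8: x = -2 + (6) = 4, y = -19 + (-6) = -25 — matches.
Step 9: x = 4 + (6) = 10, y = -25 + (-6) = -31 — verified.
Step 10: x = 10 + (9) = 19, y = -31 + (5) = -26 — agrees with the log.
Step 11: x = 19 + (-7) = 12, y = -26 + (-3) = -29 — agrees with the log.
Step 12: x = 12 + (1) = 13, y = -29 + (-9) = -38 — verified.
Step 13: x = 13 + (6) = 19, y = -38 + (-6) = -44 — matches.
Step 14: x = 19 + (2) = 21, y = -44 + (1) = -43 — same as recorded.
Step 15: x = 21 + (6) = 27, y = -43 + (-7) = -50 — agrees with the log.
Step 16: x = 27 + (-9) = 18, y = -50 + (-8) = -58 — confirmed correct.
The whole run recomputes cleanly — no discrepancies.

no error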